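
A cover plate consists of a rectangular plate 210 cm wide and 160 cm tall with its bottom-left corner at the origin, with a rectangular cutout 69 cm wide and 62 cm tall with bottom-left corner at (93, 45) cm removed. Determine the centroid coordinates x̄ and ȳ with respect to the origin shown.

x̄ = 101.72 cm, ȳ = 80.58 cm

plate: A = 210 × 160 = 33600.00, centroid at (105.00, 80.00).
hole: A = −(69 × 62) = -4278.00, centroid at (127.50, 76.00).
ΣA = 29322.00 cm²
ΣAx̄ = (33600.00)(105.00) + (-4278.00)(127.50) = 2982555.00 cm³
ΣAȳ = (33600.00)(80.00) + (-4278.00)(76.00) = 2362872.00 cm³
x̄ = 2982555.00 / 29322.00 = 101.72 cm
ȳ = 2362872.00 / 29322.00 = 80.58 cm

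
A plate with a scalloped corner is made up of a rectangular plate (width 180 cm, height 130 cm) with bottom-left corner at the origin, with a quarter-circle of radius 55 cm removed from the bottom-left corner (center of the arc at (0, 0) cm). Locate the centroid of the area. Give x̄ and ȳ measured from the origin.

Part | A | x̄ᵢ | ȳᵢ | A·x̄ᵢ | A·ȳᵢ
plate | 23400.00 | 90.00 | 65.00 | 2106000.00 | 1521000.00
removed quarter-circle | -2375.83 | 23.34 | 23.34 | -55458.33 | -55458.33
Σ | 21024.17 |  |  | 2050541.67 | 1465541.67
x̄ = 2050541.67 / 21024.17 = 97.53 cm
ȳ = 1465541.67 / 21024.17 = 69.71 cm

x̄ = 97.53 cm, ȳ = 69.71 cm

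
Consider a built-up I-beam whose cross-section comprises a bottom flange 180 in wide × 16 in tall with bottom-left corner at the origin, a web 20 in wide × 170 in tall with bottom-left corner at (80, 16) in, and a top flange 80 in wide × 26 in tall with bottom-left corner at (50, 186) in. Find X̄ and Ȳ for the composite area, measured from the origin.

X̄ = 90.00 in, Ȳ = 93.34 in

Part | A | x̄ᵢ | ȳᵢ | A·x̄ᵢ | A·ȳᵢ
bottom flange | 2880.00 | 90.00 | 8.00 | 259200.00 | 23040.00
web | 3400.00 | 90.00 | 101.00 | 306000.00 | 343400.00
top flange | 2080.00 | 90.00 | 199.00 | 187200.00 | 413920.00
Σ | 8360.00 |  |  | 752400.00 | 780360.00
X̄ = 752400.00 / 8360.00 = 90.00 in
Ȳ = 780360.00 / 8360.00 = 93.34 in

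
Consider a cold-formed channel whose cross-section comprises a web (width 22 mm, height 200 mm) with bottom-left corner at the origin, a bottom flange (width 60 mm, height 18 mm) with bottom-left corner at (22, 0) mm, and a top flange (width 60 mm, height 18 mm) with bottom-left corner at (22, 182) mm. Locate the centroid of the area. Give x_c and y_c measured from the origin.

web: A = 22 × 200 = 4400.00, centroid at (11.00, 100.00).
bottom flange: A = 60 × 18 = 1080.00, centroid at (52.00, 9.00).
top flange: A = 60 × 18 = 1080.00, centroid at (52.00, 191.00).
ΣA = 6560.00 mm², ΣAx_c = 160720.00 mm³, ΣAy_c = 656000.00 mm³.
x_c = 160720.00/6560.00 = 24.50 mm; y_c = 656000.00/6560.00 = 100.00 mm.

x_c = 24.50 mm, y_c = 100.00 mm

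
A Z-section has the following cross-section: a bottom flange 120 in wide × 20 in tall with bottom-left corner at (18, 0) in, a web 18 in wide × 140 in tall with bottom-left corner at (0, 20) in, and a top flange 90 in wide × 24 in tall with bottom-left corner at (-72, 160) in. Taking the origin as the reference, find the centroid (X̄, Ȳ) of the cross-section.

bottom flange: A = 120 × 20 = 2400.00, centroid at (78.00, 10.00).
web: A = 18 × 140 = 2520.00, centroid at (9.00, 90.00).
top flange: A = 90 × 24 = 2160.00, centroid at (-27.00, 172.00).
ΣA = 7080.00 in²
ΣAX̄ = (2400.00)(78.00) + (2520.00)(9.00) + (2160.00)(-27.00) = 151560.00 in³
ΣAȲ = (2400.00)(10.00) + (2520.00)(90.00) + (2160.00)(172.00) = 622320.00 in³
X̄ = 151560.00 / 7080.00 = 21.41 in
Ȳ = 622320.00 / 7080.00 = 87.90 in

X̄ = 21.41 in, Ȳ = 87.90 in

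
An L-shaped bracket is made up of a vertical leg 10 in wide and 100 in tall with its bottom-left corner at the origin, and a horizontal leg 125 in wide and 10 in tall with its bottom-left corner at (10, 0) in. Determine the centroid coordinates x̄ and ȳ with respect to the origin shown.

vertical leg: A = 10 × 100 = 1000.00, centroid at (5.00, 50.00).
horizontal leg: A = 125 × 10 = 1250.00, centroid at (72.50, 5.00).
ΣA = 2250.00 in², ΣAx̄ = 95625.00 in³, ΣAȳ = 56250.00 in³.
x̄ = 95625.00/2250.00 = 42.50 in; ȳ = 56250.00/2250.00 = 25.00 in.

x̄ = 42.50 in, ȳ = 25.00 in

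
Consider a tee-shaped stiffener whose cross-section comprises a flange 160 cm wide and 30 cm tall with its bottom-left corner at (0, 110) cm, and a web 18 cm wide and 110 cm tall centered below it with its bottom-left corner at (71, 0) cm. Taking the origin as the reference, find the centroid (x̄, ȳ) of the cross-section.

x̄ = 80.00 cm, ȳ = 104.56 cm

web: A = 18 × 110 = 1980.00, centroid at (80.00, 55.00).
flange: A = 160 × 30 = 4800.00, centroid at (80.00, 125.00).
ΣA = 6780.00 cm², ΣAx̄ = 542400.00 cm³, ΣAȳ = 708900.00 cm³.
x̄ = 542400.00/6780.00 = 80.00 cm; ȳ = 708900.00/6780.00 = 104.56 cm.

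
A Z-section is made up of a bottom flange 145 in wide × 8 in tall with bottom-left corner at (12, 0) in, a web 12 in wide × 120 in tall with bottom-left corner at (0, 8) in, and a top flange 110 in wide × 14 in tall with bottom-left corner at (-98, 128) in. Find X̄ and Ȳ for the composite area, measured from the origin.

X̄ = 9.77 in, Ȳ = 74.99 in

bottom flange: A = 145 × 8 = 1160.00, centroid at (84.50, 4.00).
web: A = 12 × 120 = 1440.00, centroid at (6.00, 68.00).
top flange: A = 110 × 14 = 1540.00, centroid at (-43.00, 135.00).
ΣA = 4140.00 in², ΣAX̄ = 40440.00 in³, ΣAȲ = 310460.00 in³.
X̄ = 40440.00/4140.00 = 9.77 in; Ȳ = 310460.00/4140.00 = 74.99 in.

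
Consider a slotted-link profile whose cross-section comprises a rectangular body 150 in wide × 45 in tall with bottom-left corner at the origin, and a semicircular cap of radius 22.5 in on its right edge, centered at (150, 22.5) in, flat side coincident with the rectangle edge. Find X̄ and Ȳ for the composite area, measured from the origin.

rectangular body: A = 150 × 45 = 6750.00, centroid at (75.00, 22.50).
semicircular end: A = ½π·22.5² = 795.22, centroid at (159.55, 22.50).
ΣA = 7545.22 in², ΣAX̄ = 633126.10 in³, ΣAȲ = 169767.35 in³.
X̄ = 633126.10/7545.22 = 83.91 in; Ȳ = 169767.35/7545.22 = 22.50 in.

X̄ = 83.91 in, Ȳ = 22.50 in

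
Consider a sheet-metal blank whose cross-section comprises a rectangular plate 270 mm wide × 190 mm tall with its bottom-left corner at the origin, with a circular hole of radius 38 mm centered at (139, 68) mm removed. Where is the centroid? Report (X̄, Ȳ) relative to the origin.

X̄ = 134.61 mm, Ȳ = 97.62 mm

plate: A = 270 × 190 = 51300.00, centroid at (135.00, 95.00).
hole: A = −π·38² = -4536.46, centroid at (139.00, 68.00).
ΣA = 46763.54 mm²
ΣAX̄ = (51300.00)(135.00) + (-4536.46)(139.00) = 6294932.09 mm³
ΣAȲ = (51300.00)(95.00) + (-4536.46)(68.00) = 4565020.73 mm³
X̄ = 6294932.09 / 46763.54 = 134.61 mm
Ȳ = 4565020.73 / 46763.54 = 97.62 mm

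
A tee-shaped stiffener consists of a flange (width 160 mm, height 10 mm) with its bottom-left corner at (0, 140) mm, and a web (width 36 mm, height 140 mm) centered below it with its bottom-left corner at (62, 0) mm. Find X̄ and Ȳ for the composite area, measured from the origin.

X̄ = 80.00 mm, Ȳ = 88.07 mm

web: A = 36 × 140 = 5040.00, centroid at (80.00, 70.00).
flange: A = 160 × 10 = 1600.00, centroid at (80.00, 145.00).
ΣA = 6640.00 mm², ΣAX̄ = 531200.00 mm³, ΣAȲ = 584800.00 mm³.
X̄ = 531200.00/6640.00 = 80.00 mm; Ȳ = 584800.00/6640.00 = 88.07 mm.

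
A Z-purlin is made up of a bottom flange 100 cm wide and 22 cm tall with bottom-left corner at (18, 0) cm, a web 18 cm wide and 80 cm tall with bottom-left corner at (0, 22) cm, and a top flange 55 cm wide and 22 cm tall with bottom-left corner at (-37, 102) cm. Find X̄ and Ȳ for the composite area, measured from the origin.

Part | A | x̄ᵢ | ȳᵢ | A·x̄ᵢ | A·ȳᵢ
bottom flange | 2200.00 | 68.00 | 11.00 | 149600.00 | 24200.00
web | 1440.00 | 9.00 | 62.00 | 12960.00 | 89280.00
top flange | 1210.00 | -9.50 | 113.00 | -11495.00 | 136730.00
Σ | 4850.00 |  |  | 151065.00 | 250210.00
X̄ = 151065.00 / 4850.00 = 31.15 cm
Ȳ = 250210.00 / 4850.00 = 51.59 cm

X̄ = 31.15 cm, Ȳ = 51.59 cm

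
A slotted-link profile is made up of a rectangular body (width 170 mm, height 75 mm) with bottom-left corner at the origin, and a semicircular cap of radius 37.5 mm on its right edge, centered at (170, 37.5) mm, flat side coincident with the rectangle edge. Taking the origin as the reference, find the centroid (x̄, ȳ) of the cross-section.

x̄ = 99.90 mm, ȳ = 37.50 mm

Part | A | x̄ᵢ | ȳᵢ | A·x̄ᵢ | A·ȳᵢ
rectangular body | 12750.00 | 85.00 | 37.50 | 1083750.00 | 478125.00
semicircular end | 2208.93 | 185.92 | 37.50 | 410674.75 | 82834.96
Σ | 14958.93 |  |  | 1494424.75 | 560959.96
x̄ = 1494424.75 / 14958.93 = 99.90 mm
ȳ = 560959.96 / 14958.93 = 37.50 mm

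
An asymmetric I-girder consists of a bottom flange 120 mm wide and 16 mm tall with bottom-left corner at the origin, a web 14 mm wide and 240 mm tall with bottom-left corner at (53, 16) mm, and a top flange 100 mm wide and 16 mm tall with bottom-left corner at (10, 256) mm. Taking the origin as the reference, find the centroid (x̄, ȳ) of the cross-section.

x̄ = 60.00 mm, ȳ = 130.05 mm

Part | A | x̄ᵢ | ȳᵢ | A·x̄ᵢ | A·ȳᵢ
bottom flange | 1920.00 | 60.00 | 8.00 | 115200.00 | 15360.00
web | 3360.00 | 60.00 | 136.00 | 201600.00 | 456960.00
top flange | 1600.00 | 60.00 | 264.00 | 96000.00 | 422400.00
Σ | 6880.00 |  |  | 412800.00 | 894720.00
x̄ = 412800.00 / 6880.00 = 60.00 mm
ȳ = 894720.00 / 6880.00 = 130.05 mm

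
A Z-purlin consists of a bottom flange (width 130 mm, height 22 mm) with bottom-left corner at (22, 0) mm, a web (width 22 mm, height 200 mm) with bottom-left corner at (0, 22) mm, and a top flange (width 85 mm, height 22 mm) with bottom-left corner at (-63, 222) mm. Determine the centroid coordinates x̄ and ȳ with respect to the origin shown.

bottom flange: A = 130 × 22 = 2860.00, centroid at (87.00, 11.00).
web: A = 22 × 200 = 4400.00, centroid at (11.00, 122.00).
top flange: A = 85 × 22 = 1870.00, centroid at (-20.50, 233.00).
ΣA = 9130.00 mm², ΣAx̄ = 258885.00 mm³, ΣAȳ = 1003970.00 mm³.
x̄ = 258885.00/9130.00 = 28.36 mm; ȳ = 1003970.00/9130.00 = 109.96 mm.

x̄ = 28.36 mm, ȳ = 109.96 mm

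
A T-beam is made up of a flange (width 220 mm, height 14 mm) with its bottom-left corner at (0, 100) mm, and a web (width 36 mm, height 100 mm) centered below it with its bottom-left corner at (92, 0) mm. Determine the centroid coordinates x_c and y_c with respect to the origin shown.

x_c = 110.00 mm, y_c = 76.28 mm

Part | A | x̄ᵢ | ȳᵢ | A·x̄ᵢ | A·ȳᵢ
web | 3600.00 | 110.00 | 50.00 | 396000.00 | 180000.00
flange | 3080.00 | 110.00 | 107.00 | 338800.00 | 329560.00
Σ | 6680.00 |  |  | 734800.00 | 509560.00
x_c = 734800.00 / 6680.00 = 110.00 mm
y_c = 509560.00 / 6680.00 = 76.28 mm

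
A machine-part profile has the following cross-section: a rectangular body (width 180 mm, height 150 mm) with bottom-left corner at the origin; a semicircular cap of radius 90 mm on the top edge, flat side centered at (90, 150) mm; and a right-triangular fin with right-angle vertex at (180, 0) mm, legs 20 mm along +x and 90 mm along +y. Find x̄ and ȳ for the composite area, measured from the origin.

rectangular body: A = 180 × 150 = 27000.00, centroid at (90.00, 75.00).
semicircular top: A = ½π·90² = 12723.45, centroid at (90.00, 188.20).
triangular fin: A = ½·20·90 = 900.00, centroid at (186.67, 30.00).
ΣA = 40623.45 mm², ΣAx̄ = 3743110.52 mm³, ΣAȳ = 4446517.54 mm³.
x̄ = 3743110.52/40623.45 = 92.14 mm; ȳ = 4446517.54/40623.45 = 109.46 mm.

x̄ = 92.14 mm, ȳ = 109.46 mm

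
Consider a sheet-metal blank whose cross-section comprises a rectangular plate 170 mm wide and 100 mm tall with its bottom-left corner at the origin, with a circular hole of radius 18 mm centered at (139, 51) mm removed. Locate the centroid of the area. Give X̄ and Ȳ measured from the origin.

Part | A | x̄ᵢ | ȳᵢ | A·x̄ᵢ | A·ȳᵢ
plate | 17000.00 | 85.00 | 50.00 | 1445000.00 | 850000.00
hole | -1017.88 | 139.00 | 51.00 | -141484.77 | -51911.68
Σ | 15982.12 |  |  | 1303515.23 | 798088.32
X̄ = 1303515.23 / 15982.12 = 81.56 mm
Ȳ = 798088.32 / 15982.12 = 49.94 mm

X̄ = 81.56 mm, Ȳ = 49.94 mm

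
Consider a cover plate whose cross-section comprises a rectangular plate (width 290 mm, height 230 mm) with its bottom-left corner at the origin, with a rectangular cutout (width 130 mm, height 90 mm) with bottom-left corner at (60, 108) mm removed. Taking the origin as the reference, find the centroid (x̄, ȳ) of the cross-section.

Part | A | x̄ᵢ | ȳᵢ | A·x̄ᵢ | A·ȳᵢ
plate | 66700.00 | 145.00 | 115.00 | 9671500.00 | 7670500.00
hole | -11700.00 | 125.00 | 153.00 | -1462500.00 | -1790100.00
Σ | 55000.00 |  |  | 8209000.00 | 5880400.00
x̄ = 8209000.00 / 55000.00 = 149.25 mm
ȳ = 5880400.00 / 55000.00 = 106.92 mm

x̄ = 149.25 mm, ȳ = 106.92 mm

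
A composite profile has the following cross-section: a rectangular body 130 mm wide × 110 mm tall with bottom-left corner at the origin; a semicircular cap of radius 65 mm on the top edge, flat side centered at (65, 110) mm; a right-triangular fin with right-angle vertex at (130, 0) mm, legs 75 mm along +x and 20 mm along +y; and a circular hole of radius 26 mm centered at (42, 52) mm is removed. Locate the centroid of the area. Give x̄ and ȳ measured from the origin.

x̄ = 70.95 mm, ȳ = 81.49 mm

Part | A | x̄ᵢ | ȳᵢ | A·x̄ᵢ | A·ȳᵢ
rectangular body | 14300.00 | 65.00 | 55.00 | 929500.00 | 786500.00
semicircular top | 6636.61 | 65.00 | 137.59 | 431379.94 | 913110.93
triangular fin | 750.00 | 155.00 | 6.67 | 116250.00 | 5000.00
hole | -2123.72 | 42.00 | 52.00 | -89196.10 | -110433.26
Σ | 19562.90 |  |  | 1387933.84 | 1594177.66
x̄ = 1387933.84 / 19562.90 = 70.95 mm
ȳ = 1594177.66 / 19562.90 = 81.49 mm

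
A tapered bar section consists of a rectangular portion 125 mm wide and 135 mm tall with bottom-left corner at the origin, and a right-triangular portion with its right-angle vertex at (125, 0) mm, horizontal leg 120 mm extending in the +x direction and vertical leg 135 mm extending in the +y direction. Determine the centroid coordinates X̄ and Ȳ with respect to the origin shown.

rectangular portion: A = 125 × 135 = 16875.00, centroid at (62.50, 67.50).
triangular portion: A = ½·120·135 = 8100.00, centroid at (165.00, 45.00).
ΣA = 24975.00 mm²
ΣAX̄ = (16875.00)(62.50) + (8100.00)(165.00) = 2391187.50 mm³
ΣAȲ = (16875.00)(67.50) + (8100.00)(45.00) = 1503562.50 mm³
X̄ = 2391187.50 / 24975.00 = 95.74 mm
Ȳ = 1503562.50 / 24975.00 = 60.20 mm

X̄ = 95.74 mm, Ȳ = 60.20 mm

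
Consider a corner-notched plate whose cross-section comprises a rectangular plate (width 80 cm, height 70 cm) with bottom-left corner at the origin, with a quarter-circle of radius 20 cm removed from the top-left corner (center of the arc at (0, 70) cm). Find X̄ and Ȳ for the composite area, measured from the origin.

plate: A = 80 × 70 = 5600.00, centroid at (40.00, 35.00).
removed quarter-circle: A = −¼π·20² = -314.16, centroid at (8.49, 61.51).
ΣA = 5285.84 cm²
ΣAX̄ = (5600.00)(40.00) + (-314.16)(8.49) = 221333.33 cm³
ΣAȲ = (5600.00)(35.00) + (-314.16)(61.51) = 176675.52 cm³
X̄ = 221333.33 / 5285.84 = 41.87 cm
Ȳ = 176675.52 / 5285.84 = 33.42 cm

X̄ = 41.87 cm, Ȳ = 33.42 cm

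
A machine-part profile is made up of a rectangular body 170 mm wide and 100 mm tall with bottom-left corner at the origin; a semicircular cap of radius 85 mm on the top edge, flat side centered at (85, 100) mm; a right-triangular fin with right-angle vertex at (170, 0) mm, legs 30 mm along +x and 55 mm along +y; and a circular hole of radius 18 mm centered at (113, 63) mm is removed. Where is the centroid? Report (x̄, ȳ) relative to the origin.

x̄ = 86.77 mm, ȳ = 83.30 mm

rectangular body: A = 170 × 100 = 17000.00, centroid at (85.00, 50.00).
semicircular top: A = ½π·85² = 11349.00, centroid at (85.00, 136.08).
triangular fin: A = ½·30·55 = 825.00, centroid at (180.00, 18.33).
hole: A = −π·18² = -1017.88, centroid at (113.00, 63.00).
ΣA = 28156.13 mm², ΣAx̄ = 2443145.30 mm³, ΣAȳ = 2345315.82 mm³.
x̄ = 2443145.30/28156.13 = 86.77 mm; ȳ = 2345315.82/28156.13 = 83.30 mm.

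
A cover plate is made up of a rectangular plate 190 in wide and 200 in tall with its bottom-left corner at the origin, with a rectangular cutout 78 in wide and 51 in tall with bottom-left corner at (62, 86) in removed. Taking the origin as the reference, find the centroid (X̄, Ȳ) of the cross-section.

plate: A = 190 × 200 = 38000.00, centroid at (95.00, 100.00).
hole: A = −(78 × 51) = -3978.00, centroid at (101.00, 111.50).
ΣA = 34022.00 in²
ΣAX̄ = (38000.00)(95.00) + (-3978.00)(101.00) = 3208222.00 in³
ΣAȲ = (38000.00)(100.00) + (-3978.00)(111.50) = 3356453.00 in³
X̄ = 3208222.00 / 34022.00 = 94.30 in
Ȳ = 3356453.00 / 34022.00 = 98.66 in

X̄ = 94.30 in, Ȳ = 98.66 in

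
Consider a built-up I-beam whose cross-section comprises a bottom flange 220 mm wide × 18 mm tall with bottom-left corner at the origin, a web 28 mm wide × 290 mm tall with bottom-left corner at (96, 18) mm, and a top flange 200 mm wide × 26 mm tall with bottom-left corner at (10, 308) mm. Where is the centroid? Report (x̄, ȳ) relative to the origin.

bottom flange: A = 220 × 18 = 3960.00, centroid at (110.00, 9.00).
web: A = 28 × 290 = 8120.00, centroid at (110.00, 163.00).
top flange: A = 200 × 26 = 5200.00, centroid at (110.00, 321.00).
ΣA = 17280.00 mm²
ΣAx̄ = (3960.00)(110.00) + (8120.00)(110.00) + (5200.00)(110.00) = 1900800.00 mm³
ΣAȳ = (3960.00)(9.00) + (8120.00)(163.00) + (5200.00)(321.00) = 3028400.00 mm³
x̄ = 1900800.00 / 17280.00 = 110.00 mm
ȳ = 3028400.00 / 17280.00 = 175.25 mm

x̄ = 110.00 mm, ȳ = 175.25 mm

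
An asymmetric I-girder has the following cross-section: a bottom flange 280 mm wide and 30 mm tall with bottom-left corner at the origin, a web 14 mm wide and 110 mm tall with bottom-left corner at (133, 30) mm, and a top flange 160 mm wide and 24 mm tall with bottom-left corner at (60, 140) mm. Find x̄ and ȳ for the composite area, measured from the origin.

x̄ = 140.00 mm, ȳ = 61.00 mm

bottom flange: A = 280 × 30 = 8400.00, centroid at (140.00, 15.00).
web: A = 14 × 110 = 1540.00, centroid at (140.00, 85.00).
top flange: A = 160 × 24 = 3840.00, centroid at (140.00, 152.00).
ΣA = 13780.00 mm²
ΣAx̄ = (8400.00)(140.00) + (1540.00)(140.00) + (3840.00)(140.00) = 1929200.00 mm³
ΣAȳ = (8400.00)(15.00) + (1540.00)(85.00) + (3840.00)(152.00) = 840580.00 mm³
x̄ = 1929200.00 / 13780.00 = 140.00 mm
ȳ = 840580.00 / 13780.00 = 61.00 mm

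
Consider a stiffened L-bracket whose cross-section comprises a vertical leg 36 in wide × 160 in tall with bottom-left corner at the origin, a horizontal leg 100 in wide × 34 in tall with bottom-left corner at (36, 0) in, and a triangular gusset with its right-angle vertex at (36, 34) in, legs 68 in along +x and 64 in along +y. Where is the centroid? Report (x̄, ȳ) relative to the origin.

vertical leg: A = 36 × 160 = 5760.00, centroid at (18.00, 80.00).
horizontal leg: A = 100 × 34 = 3400.00, centroid at (86.00, 17.00).
gusset: A = ½·68·64 = 2176.00, centroid at (58.67, 55.33).
ΣA = 11336.00 in², ΣAx̄ = 523738.67 in³, ΣAȳ = 639005.33 in³.
x̄ = 523738.67/11336.00 = 46.20 in; ȳ = 639005.33/11336.00 = 56.37 in.

x̄ = 46.20 in, ȳ = 56.37 in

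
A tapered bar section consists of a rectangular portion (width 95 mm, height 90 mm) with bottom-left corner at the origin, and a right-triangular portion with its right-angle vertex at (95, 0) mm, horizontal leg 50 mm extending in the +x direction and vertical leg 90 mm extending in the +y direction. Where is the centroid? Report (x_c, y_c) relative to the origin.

rectangular portion: A = 95 × 90 = 8550.00, centroid at (47.50, 45.00).
triangular portion: A = ½·50·90 = 2250.00, centroid at (111.67, 30.00).
ΣA = 10800.00 mm², ΣAx_c = 657375.00 mm³, ΣAy_c = 452250.00 mm³.
x_c = 657375.00/10800.00 = 60.87 mm; y_c = 452250.00/10800.00 = 41.88 mm.

x_c = 60.87 mm, y_c = 41.88 mm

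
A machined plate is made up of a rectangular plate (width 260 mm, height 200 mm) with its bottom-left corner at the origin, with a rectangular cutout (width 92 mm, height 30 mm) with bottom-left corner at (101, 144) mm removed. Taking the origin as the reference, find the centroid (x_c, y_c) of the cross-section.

Part | A | x̄ᵢ | ȳᵢ | A·x̄ᵢ | A·ȳᵢ
plate | 52000.00 | 130.00 | 100.00 | 6760000.00 | 5200000.00
hole | -2760.00 | 147.00 | 159.00 | -405720.00 | -438840.00
Σ | 49240.00 |  |  | 6354280.00 | 4761160.00
x_c = 6354280.00 / 49240.00 = 129.05 mm
y_c = 4761160.00 / 49240.00 = 96.69 mm

x_c = 129.05 mm, y_c = 96.69 mm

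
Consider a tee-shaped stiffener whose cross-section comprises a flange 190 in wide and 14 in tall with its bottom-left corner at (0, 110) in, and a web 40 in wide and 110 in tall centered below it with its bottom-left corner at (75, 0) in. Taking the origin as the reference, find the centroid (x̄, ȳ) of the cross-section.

x̄ = 95.00 in, ȳ = 78.36 in

Part | A | x̄ᵢ | ȳᵢ | A·x̄ᵢ | A·ȳᵢ
web | 4400.00 | 95.00 | 55.00 | 418000.00 | 242000.00
flange | 2660.00 | 95.00 | 117.00 | 252700.00 | 311220.00
Σ | 7060.00 |  |  | 670700.00 | 553220.00
x̄ = 670700.00 / 7060.00 = 95.00 in
ȳ = 553220.00 / 7060.00 = 78.36 in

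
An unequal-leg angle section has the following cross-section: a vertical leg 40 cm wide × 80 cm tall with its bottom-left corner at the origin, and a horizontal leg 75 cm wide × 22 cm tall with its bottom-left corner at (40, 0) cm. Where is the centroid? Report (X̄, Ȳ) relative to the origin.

vertical leg: A = 40 × 80 = 3200.00, centroid at (20.00, 40.00).
horizontal leg: A = 75 × 22 = 1650.00, centroid at (77.50, 11.00).
ΣA = 4850.00 cm²
ΣAX̄ = (3200.00)(20.00) + (1650.00)(77.50) = 191875.00 cm³
ΣAȲ = (3200.00)(40.00) + (1650.00)(11.00) = 146150.00 cm³
X̄ = 191875.00 / 4850.00 = 39.56 cm
Ȳ = 146150.00 / 4850.00 = 30.13 cm

X̄ = 39.56 cm, Ȳ = 30.13 cm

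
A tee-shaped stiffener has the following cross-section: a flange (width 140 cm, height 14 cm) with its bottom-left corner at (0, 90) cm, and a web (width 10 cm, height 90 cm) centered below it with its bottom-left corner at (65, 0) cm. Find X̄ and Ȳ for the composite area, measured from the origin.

web: A = 10 × 90 = 900.00, centroid at (70.00, 45.00).
flange: A = 140 × 14 = 1960.00, centroid at (70.00, 97.00).
ΣA = 2860.00 cm²
ΣAX̄ = (900.00)(70.00) + (1960.00)(70.00) = 200200.00 cm³
ΣAȲ = (900.00)(45.00) + (1960.00)(97.00) = 230620.00 cm³
X̄ = 200200.00 / 2860.00 = 70.00 cm
Ȳ = 230620.00 / 2860.00 = 80.64 cm

X̄ = 70.00 cm, Ȳ = 80.64 cm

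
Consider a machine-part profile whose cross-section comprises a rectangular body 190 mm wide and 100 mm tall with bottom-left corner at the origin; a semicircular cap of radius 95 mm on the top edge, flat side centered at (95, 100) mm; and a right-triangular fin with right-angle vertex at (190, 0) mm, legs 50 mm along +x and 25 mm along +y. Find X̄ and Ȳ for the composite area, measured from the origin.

rectangular body: A = 190 × 100 = 19000.00, centroid at (95.00, 50.00).
semicircular top: A = ½π·95² = 14176.44, centroid at (95.00, 140.32).
triangular fin: A = ½·50·25 = 625.00, centroid at (206.67, 8.33).
ΣA = 33801.44 mm², ΣAX̄ = 3280928.17 mm³, ΣAȲ = 2944435.35 mm³.
X̄ = 3280928.17/33801.44 = 97.06 mm; Ȳ = 2944435.35/33801.44 = 87.11 mm.

X̄ = 97.06 mm, Ȳ = 87.11 mm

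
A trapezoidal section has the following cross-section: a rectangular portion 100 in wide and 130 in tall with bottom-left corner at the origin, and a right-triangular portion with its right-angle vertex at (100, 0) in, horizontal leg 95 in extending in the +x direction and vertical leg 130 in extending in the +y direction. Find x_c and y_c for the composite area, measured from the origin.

x_c = 76.30 in, y_c = 58.02 in

rectangular portion: A = 100 × 130 = 13000.00, centroid at (50.00, 65.00).
triangular portion: A = ½·95·130 = 6175.00, centroid at (131.67, 43.33).
ΣA = 19175.00 in²
ΣAx_c = (13000.00)(50.00) + (6175.00)(131.67) = 1463041.67 in³
ΣAy_c = (13000.00)(65.00) + (6175.00)(43.33) = 1112583.33 in³
x_c = 1463041.67 / 19175.00 = 76.30 in
y_c = 1112583.33 / 19175.00 = 58.02 in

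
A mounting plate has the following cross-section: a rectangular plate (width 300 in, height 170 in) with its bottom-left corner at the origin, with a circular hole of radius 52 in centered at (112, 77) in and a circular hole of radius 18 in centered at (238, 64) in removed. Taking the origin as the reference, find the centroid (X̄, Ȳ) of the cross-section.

X̄ = 155.62 in, Ȳ = 87.15 in

plate: A = 300 × 170 = 51000.00, centroid at (150.00, 85.00).
hole 1: A = −π·52² = -8494.87, centroid at (112.00, 77.00).
hole 2: A = −π·18² = -1017.88, centroid at (238.00, 64.00).
ΣA = 41487.26 in², ΣAX̄ = 6456320.46 in³, ΣAȲ = 3615751.21 in³.
X̄ = 6456320.46/41487.26 = 155.62 in; Ȳ = 3615751.21/41487.26 = 87.15 in.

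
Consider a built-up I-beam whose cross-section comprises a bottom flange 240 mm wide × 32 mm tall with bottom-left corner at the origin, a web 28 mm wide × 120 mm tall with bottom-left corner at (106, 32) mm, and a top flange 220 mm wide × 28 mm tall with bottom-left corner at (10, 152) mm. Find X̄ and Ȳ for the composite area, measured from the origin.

bottom flange: A = 240 × 32 = 7680.00, centroid at (120.00, 16.00).
web: A = 28 × 120 = 3360.00, centroid at (120.00, 92.00).
top flange: A = 220 × 28 = 6160.00, centroid at (120.00, 166.00).
ΣA = 17200.00 mm²
ΣAX̄ = (7680.00)(120.00) + (3360.00)(120.00) + (6160.00)(120.00) = 2064000.00 mm³
ΣAȲ = (7680.00)(16.00) + (3360.00)(92.00) + (6160.00)(166.00) = 1454560.00 mm³
X̄ = 2064000.00 / 17200.00 = 120.00 mm
Ȳ = 1454560.00 / 17200.00 = 84.57 mm

X̄ = 120.00 mm, Ȳ = 84.57 mm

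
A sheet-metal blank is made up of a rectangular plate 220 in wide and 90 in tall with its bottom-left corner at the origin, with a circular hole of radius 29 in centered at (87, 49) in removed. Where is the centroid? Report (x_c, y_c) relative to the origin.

plate: A = 220 × 90 = 19800.00, centroid at (110.00, 45.00).
hole: A = −π·29² = -2642.08, centroid at (87.00, 49.00).
ΣA = 17157.92 in², ΣAx_c = 1948139.09 in³, ΣAy_c = 761538.11 in³.
x_c = 1948139.09/17157.92 = 113.54 in; y_c = 761538.11/17157.92 = 44.38 in.

x_c = 113.54 in, y_c = 44.38 in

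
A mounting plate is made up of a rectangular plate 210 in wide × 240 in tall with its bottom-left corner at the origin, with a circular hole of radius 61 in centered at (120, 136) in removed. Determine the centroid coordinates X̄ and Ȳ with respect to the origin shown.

Part | A | x̄ᵢ | ȳᵢ | A·x̄ᵢ | A·ȳᵢ
plate | 50400.00 | 105.00 | 120.00 | 5292000.00 | 6048000.00
hole | -11689.87 | 120.00 | 136.00 | -1402783.95 | -1589821.81
Σ | 38710.13 |  |  | 3889216.05 | 4458178.19
X̄ = 3889216.05 / 38710.13 = 100.47 in
Ȳ = 4458178.19 / 38710.13 = 115.17 in

X̄ = 100.47 in, Ȳ = 115.17 in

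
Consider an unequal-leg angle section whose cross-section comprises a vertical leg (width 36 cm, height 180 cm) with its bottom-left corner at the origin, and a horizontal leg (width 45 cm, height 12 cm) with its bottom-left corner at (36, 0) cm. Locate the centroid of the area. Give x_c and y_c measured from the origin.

vertical leg: A = 36 × 180 = 6480.00, centroid at (18.00, 90.00).
horizontal leg: A = 45 × 12 = 540.00, centroid at (58.50, 6.00).
ΣA = 7020.00 cm², ΣAx_c = 148230.00 cm³, ΣAy_c = 586440.00 cm³.
x_c = 148230.00/7020.00 = 21.12 cm; y_c = 586440.00/7020.00 = 83.54 cm.

x_c = 21.12 cm, y_c = 83.54 cm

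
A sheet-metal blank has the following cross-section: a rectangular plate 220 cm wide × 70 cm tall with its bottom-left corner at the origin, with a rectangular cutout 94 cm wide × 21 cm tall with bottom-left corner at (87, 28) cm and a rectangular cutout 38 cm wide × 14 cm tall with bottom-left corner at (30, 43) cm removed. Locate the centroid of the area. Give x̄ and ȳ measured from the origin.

plate: A = 220 × 70 = 15400.00, centroid at (110.00, 35.00).
hole 1: A = −(94 × 21) = -1974.00, centroid at (134.00, 38.50).
hole 2: A = −(38 × 14) = -532.00, centroid at (49.00, 50.00).
ΣA = 12894.00 cm²
ΣAx̄ = (15400.00)(110.00) + (-1974.00)(134.00) + (-532.00)(49.00) = 1403416.00 cm³
ΣAȳ = (15400.00)(35.00) + (-1974.00)(38.50) + (-532.00)(50.00) = 436401.00 cm³
x̄ = 1403416.00 / 12894.00 = 108.84 cm
ȳ = 436401.00 / 12894.00 = 33.85 cm

x̄ = 108.84 cm, ȳ = 33.85 cm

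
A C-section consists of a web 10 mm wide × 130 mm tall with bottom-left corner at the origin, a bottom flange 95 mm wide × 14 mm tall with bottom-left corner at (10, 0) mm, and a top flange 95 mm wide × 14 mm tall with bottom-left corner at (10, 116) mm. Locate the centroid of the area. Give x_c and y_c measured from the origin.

web: A = 10 × 130 = 1300.00, centroid at (5.00, 65.00).
bottom flange: A = 95 × 14 = 1330.00, centroid at (57.50, 7.00).
top flange: A = 95 × 14 = 1330.00, centroid at (57.50, 123.00).
ΣA = 3960.00 mm², ΣAx_c = 159450.00 mm³, ΣAy_c = 257400.00 mm³.
x_c = 159450.00/3960.00 = 40.27 mm; y_c = 257400.00/3960.00 = 65.00 mm.

x_c = 40.27 mm, y_c = 65.00 mm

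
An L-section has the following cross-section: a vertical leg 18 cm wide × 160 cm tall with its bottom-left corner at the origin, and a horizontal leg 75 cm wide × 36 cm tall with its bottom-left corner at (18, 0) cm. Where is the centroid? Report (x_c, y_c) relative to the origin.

x_c = 31.50 cm, y_c = 50.00 cm

vertical leg: A = 18 × 160 = 2880.00, centroid at (9.00, 80.00).
horizontal leg: A = 75 × 36 = 2700.00, centroid at (55.50, 18.00).
ΣA = 5580.00 cm²
ΣAx_c = (2880.00)(9.00) + (2700.00)(55.50) = 175770.00 cm³
ΣAy_c = (2880.00)(80.00) + (2700.00)(18.00) = 279000.00 cm³
x_c = 175770.00 / 5580.00 = 31.50 cm
y_c = 279000.00 / 5580.00 = 50.00 cm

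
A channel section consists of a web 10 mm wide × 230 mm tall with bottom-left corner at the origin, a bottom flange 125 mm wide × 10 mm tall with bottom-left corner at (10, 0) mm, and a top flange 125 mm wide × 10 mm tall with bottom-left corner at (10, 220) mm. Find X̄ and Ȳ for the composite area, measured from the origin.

X̄ = 40.16 mm, Ȳ = 115.00 mm

Part | A | x̄ᵢ | ȳᵢ | A·x̄ᵢ | A·ȳᵢ
web | 2300.00 | 5.00 | 115.00 | 11500.00 | 264500.00
bottom flange | 1250.00 | 72.50 | 5.00 | 90625.00 | 6250.00
top flange | 1250.00 | 72.50 | 225.00 | 90625.00 | 281250.00
Σ | 4800.00 |  |  | 192750.00 | 552000.00
X̄ = 192750.00 / 4800.00 = 40.16 mm
Ȳ = 552000.00 / 4800.00 = 115.00 mm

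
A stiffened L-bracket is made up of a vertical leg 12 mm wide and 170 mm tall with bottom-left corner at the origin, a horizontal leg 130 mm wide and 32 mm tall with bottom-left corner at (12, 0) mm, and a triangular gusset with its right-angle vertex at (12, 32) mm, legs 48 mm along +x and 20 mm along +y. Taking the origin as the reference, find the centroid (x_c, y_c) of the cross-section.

x_c = 51.80 mm, y_c = 38.70 mm

vertical leg: A = 12 × 170 = 2040.00, centroid at (6.00, 85.00).
horizontal leg: A = 130 × 32 = 4160.00, centroid at (77.00, 16.00).
gusset: A = ½·48·20 = 480.00, centroid at (28.00, 38.67).
ΣA = 6680.00 mm², ΣAx_c = 346000.00 mm³, ΣAy_c = 258520.00 mm³.
x_c = 346000.00/6680.00 = 51.80 mm; y_c = 258520.00/6680.00 = 38.70 mm.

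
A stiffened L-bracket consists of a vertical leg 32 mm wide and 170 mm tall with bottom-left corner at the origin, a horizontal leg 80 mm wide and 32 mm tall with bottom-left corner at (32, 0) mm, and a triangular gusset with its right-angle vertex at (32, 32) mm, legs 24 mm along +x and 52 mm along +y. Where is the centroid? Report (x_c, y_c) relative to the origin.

x_c = 34.36 mm, y_c = 61.94 mm

vertical leg: A = 32 × 170 = 5440.00, centroid at (16.00, 85.00).
horizontal leg: A = 80 × 32 = 2560.00, centroid at (72.00, 16.00).
gusset: A = ½·24·52 = 624.00, centroid at (40.00, 49.33).
ΣA = 8624.00 mm²
ΣAx_c = (5440.00)(16.00) + (2560.00)(72.00) + (624.00)(40.00) = 296320.00 mm³
ΣAy_c = (5440.00)(85.00) + (2560.00)(16.00) + (624.00)(49.33) = 534144.00 mm³
x_c = 296320.00 / 8624.00 = 34.36 mm
y_c = 534144.00 / 8624.00 = 61.94 mm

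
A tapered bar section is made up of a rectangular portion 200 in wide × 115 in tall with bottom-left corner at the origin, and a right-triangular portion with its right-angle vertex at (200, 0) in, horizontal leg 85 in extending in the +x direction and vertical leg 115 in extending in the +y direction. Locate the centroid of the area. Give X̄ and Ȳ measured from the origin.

Part | A | x̄ᵢ | ȳᵢ | A·x̄ᵢ | A·ȳᵢ
rectangular portion | 23000.00 | 100.00 | 57.50 | 2300000.00 | 1322500.00
triangular portion | 4887.50 | 228.33 | 38.33 | 1115979.17 | 187354.17
Σ | 27887.50 |  |  | 3415979.17 | 1509854.17
X̄ = 3415979.17 / 27887.50 = 122.49 in
Ȳ = 1509854.17 / 27887.50 = 54.14 in

X̄ = 122.49 in, Ȳ = 54.14 in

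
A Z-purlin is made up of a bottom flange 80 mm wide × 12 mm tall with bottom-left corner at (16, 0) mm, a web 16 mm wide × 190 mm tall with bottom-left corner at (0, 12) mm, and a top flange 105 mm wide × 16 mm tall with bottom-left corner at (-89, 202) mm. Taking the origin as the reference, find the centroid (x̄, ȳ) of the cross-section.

x̄ = 2.95 mm, ȳ = 120.39 mm

bottom flange: A = 80 × 12 = 960.00, centroid at (56.00, 6.00).
web: A = 16 × 190 = 3040.00, centroid at (8.00, 107.00).
top flange: A = 105 × 16 = 1680.00, centroid at (-36.50, 210.00).
ΣA = 5680.00 mm², ΣAx̄ = 16760.00 mm³, ΣAȳ = 683840.00 mm³.
x̄ = 16760.00/5680.00 = 2.95 mm; ȳ = 683840.00/5680.00 = 120.39 mm.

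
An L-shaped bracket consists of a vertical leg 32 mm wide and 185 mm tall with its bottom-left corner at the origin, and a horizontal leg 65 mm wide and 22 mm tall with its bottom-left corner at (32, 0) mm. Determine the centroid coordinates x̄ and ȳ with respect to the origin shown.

x̄ = 25.44 mm, ȳ = 76.64 mm

vertical leg: A = 32 × 185 = 5920.00, centroid at (16.00, 92.50).
horizontal leg: A = 65 × 22 = 1430.00, centroid at (64.50, 11.00).
ΣA = 7350.00 mm², ΣAx̄ = 186955.00 mm³, ΣAȳ = 563330.00 mm³.
x̄ = 186955.00/7350.00 = 25.44 mm; ȳ = 563330.00/7350.00 = 76.64 mm.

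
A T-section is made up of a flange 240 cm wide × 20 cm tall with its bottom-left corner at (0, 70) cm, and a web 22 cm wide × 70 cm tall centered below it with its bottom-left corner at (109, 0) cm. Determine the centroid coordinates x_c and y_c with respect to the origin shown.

Part | A | x̄ᵢ | ȳᵢ | A·x̄ᵢ | A·ȳᵢ
web | 1540.00 | 120.00 | 35.00 | 184800.00 | 53900.00
flange | 4800.00 | 120.00 | 80.00 | 576000.00 | 384000.00
Σ | 6340.00 |  |  | 760800.00 | 437900.00
x_c = 760800.00 / 6340.00 = 120.00 cm
y_c = 437900.00 / 6340.00 = 69.07 cm

x_c = 120.00 cm, y_c = 69.07 cm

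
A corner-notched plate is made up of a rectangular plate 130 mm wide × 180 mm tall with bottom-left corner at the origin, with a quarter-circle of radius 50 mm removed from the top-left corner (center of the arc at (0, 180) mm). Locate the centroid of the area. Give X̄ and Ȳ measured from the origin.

X̄ = 69.01 mm, Ȳ = 83.70 mm

plate: A = 130 × 180 = 23400.00, centroid at (65.00, 90.00).
removed quarter-circle: A = −¼π·50² = -1963.50, centroid at (21.22, 158.78).
ΣA = 21436.50 mm², ΣAX̄ = 1479333.33 mm³, ΣAȲ = 1794237.49 mm³.
X̄ = 1479333.33/21436.50 = 69.01 mm; Ȳ = 1794237.49/21436.50 = 83.70 mm.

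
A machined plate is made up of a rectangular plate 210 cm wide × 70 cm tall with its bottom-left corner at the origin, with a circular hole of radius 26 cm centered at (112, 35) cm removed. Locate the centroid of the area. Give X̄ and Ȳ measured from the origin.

X̄ = 103.82 cm, Ȳ = 35.00 cm

plate: A = 210 × 70 = 14700.00, centroid at (105.00, 35.00).
hole: A = −π·26² = -2123.72, centroid at (112.00, 35.00).
ΣA = 12576.28 cm², ΣAX̄ = 1305643.74 cm³, ΣAȲ = 440169.92 cm³.
X̄ = 1305643.74/12576.28 = 103.82 cm; Ȳ = 440169.92/12576.28 = 35.00 cm.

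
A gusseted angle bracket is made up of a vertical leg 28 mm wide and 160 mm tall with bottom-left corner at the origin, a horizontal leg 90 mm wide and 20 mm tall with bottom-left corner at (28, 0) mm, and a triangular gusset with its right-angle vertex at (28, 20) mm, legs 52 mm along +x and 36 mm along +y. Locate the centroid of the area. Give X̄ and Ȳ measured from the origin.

vertical leg: A = 28 × 160 = 4480.00, centroid at (14.00, 80.00).
horizontal leg: A = 90 × 20 = 1800.00, centroid at (73.00, 10.00).
gusset: A = ½·52·36 = 936.00, centroid at (45.33, 32.00).
ΣA = 7216.00 mm²
ΣAX̄ = (4480.00)(14.00) + (1800.00)(73.00) + (936.00)(45.33) = 236552.00 mm³
ΣAȲ = (4480.00)(80.00) + (1800.00)(10.00) + (936.00)(32.00) = 406352.00 mm³
X̄ = 236552.00 / 7216.00 = 32.78 mm
Ȳ = 406352.00 / 7216.00 = 56.31 mm

X̄ = 32.78 mm, Ȳ = 56.31 mm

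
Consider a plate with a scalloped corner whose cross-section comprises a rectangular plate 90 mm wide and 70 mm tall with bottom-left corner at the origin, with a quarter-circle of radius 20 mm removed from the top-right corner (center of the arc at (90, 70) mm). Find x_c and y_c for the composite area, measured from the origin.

plate: A = 90 × 70 = 6300.00, centroid at (45.00, 35.00).
removed quarter-circle: A = −¼π·20² = -314.16, centroid at (81.51, 61.51).
ΣA = 5985.84 mm²
ΣAx_c = (6300.00)(45.00) + (-314.16)(81.51) = 257892.33 mm³
ΣAy_c = (6300.00)(35.00) + (-314.16)(61.51) = 201175.52 mm³
x_c = 257892.33 / 5985.84 = 43.08 mm
y_c = 201175.52 / 5985.84 = 33.61 mm

x_c = 43.08 mm, y_c = 33.61 mm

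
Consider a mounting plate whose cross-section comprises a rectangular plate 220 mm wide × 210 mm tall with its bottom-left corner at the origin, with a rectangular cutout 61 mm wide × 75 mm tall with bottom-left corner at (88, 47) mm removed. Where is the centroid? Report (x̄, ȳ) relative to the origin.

x̄ = 109.07 mm, ȳ = 107.25 mm

plate: A = 220 × 210 = 46200.00, centroid at (110.00, 105.00).
hole: A = −(61 × 75) = -4575.00, centroid at (118.50, 84.50).
ΣA = 41625.00 mm²
ΣAx̄ = (46200.00)(110.00) + (-4575.00)(118.50) = 4539862.50 mm³
ΣAȳ = (46200.00)(105.00) + (-4575.00)(84.50) = 4464412.50 mm³
x̄ = 4539862.50 / 41625.00 = 109.07 mm
ȳ = 4464412.50 / 41625.00 = 107.25 mm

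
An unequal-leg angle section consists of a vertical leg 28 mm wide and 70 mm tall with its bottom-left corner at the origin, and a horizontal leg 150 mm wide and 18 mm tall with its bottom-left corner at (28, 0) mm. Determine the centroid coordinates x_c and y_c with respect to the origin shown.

x_c = 65.57 mm, y_c = 19.94 mm

vertical leg: A = 28 × 70 = 1960.00, centroid at (14.00, 35.00).
horizontal leg: A = 150 × 18 = 2700.00, centroid at (103.00, 9.00).
ΣA = 4660.00 mm²
ΣAx_c = (1960.00)(14.00) + (2700.00)(103.00) = 305540.00 mm³
ΣAy_c = (1960.00)(35.00) + (2700.00)(9.00) = 92900.00 mm³
x_c = 305540.00 / 4660.00 = 65.57 mm
y_c = 92900.00 / 4660.00 = 19.94 mm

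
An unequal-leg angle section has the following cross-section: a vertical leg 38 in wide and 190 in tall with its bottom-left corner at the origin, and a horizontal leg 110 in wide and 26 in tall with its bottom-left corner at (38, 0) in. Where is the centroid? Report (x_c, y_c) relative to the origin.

vertical leg: A = 38 × 190 = 7220.00, centroid at (19.00, 95.00).
horizontal leg: A = 110 × 26 = 2860.00, centroid at (93.00, 13.00).
ΣA = 10080.00 in²
ΣAx_c = (7220.00)(19.00) + (2860.00)(93.00) = 403160.00 in³
ΣAy_c = (7220.00)(95.00) + (2860.00)(13.00) = 723080.00 in³
x_c = 403160.00 / 10080.00 = 40.00 in
y_c = 723080.00 / 10080.00 = 71.73 in

x_c = 40.00 in, y_c = 71.73 in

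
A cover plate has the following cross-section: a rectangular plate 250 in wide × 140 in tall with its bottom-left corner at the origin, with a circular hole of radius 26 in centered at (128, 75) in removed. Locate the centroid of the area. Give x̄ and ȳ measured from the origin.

Part | A | x̄ᵢ | ȳᵢ | A·x̄ᵢ | A·ȳᵢ
plate | 35000.00 | 125.00 | 70.00 | 4375000.00 | 2450000.00
hole | -2123.72 | 128.00 | 75.00 | -271835.73 | -159278.75
Σ | 32876.28 |  |  | 4103164.27 | 2290721.25
x̄ = 4103164.27 / 32876.28 = 124.81 in
ȳ = 2290721.25 / 32876.28 = 69.68 in

x̄ = 124.81 in, ȳ = 69.68 in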